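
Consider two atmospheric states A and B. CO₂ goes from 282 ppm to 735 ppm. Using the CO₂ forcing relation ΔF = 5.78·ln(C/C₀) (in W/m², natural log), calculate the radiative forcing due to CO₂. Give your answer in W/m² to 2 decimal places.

ΔF = 5.54 W/m²

CO₂: 5.78 × ln(735/282) = 5.78 × ln(2.60638) = 5.78 × 0.95796 = 5.5370 W/m².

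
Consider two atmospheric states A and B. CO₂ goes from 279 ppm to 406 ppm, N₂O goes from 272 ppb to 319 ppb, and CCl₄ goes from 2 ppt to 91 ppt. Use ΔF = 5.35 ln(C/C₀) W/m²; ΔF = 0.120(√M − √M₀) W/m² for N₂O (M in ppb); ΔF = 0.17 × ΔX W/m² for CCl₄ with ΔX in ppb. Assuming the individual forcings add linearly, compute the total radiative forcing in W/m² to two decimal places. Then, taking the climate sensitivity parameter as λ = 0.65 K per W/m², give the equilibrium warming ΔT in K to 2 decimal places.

CO₂: 5.35 × ln(406/279) = 5.35 × ln(1.45520) = 5.35 × 0.37514 = 2.0070 W/m².
N₂O: 0.120 × (√319 − √272) = 0.120 × (17.8606 − 16.4924) = 0.120 × 1.3682 = 0.1642 W/m².
CCl₄: Δ = 91 − 2 = 89 ppt = 0.089 ppb; ΔF = 0.17 × 0.089 = 0.0151 W/m².
Total ΔF = 2.0070 + 0.1642 + 0.0151 = 2.1863 W/m².
ΔT = λ ΔF = 0.65 × 2.19 = 1.4235 K.

ΔF = 2.19 W/m²; ΔT = 1.42 K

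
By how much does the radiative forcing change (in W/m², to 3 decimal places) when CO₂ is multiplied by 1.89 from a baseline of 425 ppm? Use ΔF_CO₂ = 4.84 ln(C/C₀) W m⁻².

ΔF = 3.081 W/m²

ΔF = 4.84 × ln(1.89) = 4.84 × 0.63658 = 3.0810 W/m².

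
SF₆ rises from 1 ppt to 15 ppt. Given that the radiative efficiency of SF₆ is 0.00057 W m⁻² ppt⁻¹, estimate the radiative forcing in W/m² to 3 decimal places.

ΔF = 0.008 W/m²

SF₆: ΔF = 0.00057 × (15 − 1) = 0.00057 × 14 = 0.0080 W/m².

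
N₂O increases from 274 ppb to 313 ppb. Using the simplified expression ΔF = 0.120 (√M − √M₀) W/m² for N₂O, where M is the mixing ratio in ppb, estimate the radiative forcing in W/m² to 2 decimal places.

N₂O: 0.120 × (√313 − √274) = 0.120 × (17.6918 − 16.5529) = 0.120 × 1.1389 = 0.1367 W/m².

ΔF = 0.14 W/m²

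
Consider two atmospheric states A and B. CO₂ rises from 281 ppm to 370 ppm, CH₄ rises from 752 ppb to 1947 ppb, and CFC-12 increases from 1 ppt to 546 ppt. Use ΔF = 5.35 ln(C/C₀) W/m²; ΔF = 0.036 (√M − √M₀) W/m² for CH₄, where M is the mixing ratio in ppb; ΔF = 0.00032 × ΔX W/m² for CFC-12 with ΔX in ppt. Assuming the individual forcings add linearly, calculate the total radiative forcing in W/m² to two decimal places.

ΔF = 2.25 W/m²

CO₂: 5.35 × ln(370/281) = 5.35 × ln(1.31673) = 5.35 × 0.27515 = 1.4721 W/m².
CH₄: 0.036 × (√1947 − √752) = 0.036 × (44.1248 − 27.4226) = 0.036 × 16.7022 = 0.6013 W/m².
CFC-12: ΔF = 0.00032 × (546 − 1) = 0.00032 × 545 = 0.1744 W/m².
Total ΔF = 1.4721 + 0.6013 + 0.1744 = 2.2478 W/m².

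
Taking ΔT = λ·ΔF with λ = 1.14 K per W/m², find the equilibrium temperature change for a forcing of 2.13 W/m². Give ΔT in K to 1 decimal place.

ΔT = 2.4 K

ΔT = λ ΔF = 1.14 × 2.13 = 2.4282 K.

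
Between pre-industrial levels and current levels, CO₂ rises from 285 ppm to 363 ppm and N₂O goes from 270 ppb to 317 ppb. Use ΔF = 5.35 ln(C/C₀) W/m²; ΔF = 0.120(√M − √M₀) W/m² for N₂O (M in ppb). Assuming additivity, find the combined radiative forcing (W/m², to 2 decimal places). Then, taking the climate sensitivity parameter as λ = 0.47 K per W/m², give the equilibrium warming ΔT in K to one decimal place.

CO₂: 5.35 × ln(363/285) = 5.35 × ln(1.27368) = 5.35 × 0.24191 = 1.2942 W/m².
N₂O: 0.120 × (√317 − √270) = 0.120 × (17.8045 − 16.4317) = 0.120 × 1.3728 = 0.1647 W/m².
Total ΔF = 1.2942 + 0.1647 = 1.4589 W/m².
ΔT = λ ΔF = 0.47 × 1.46 = 0.6862 K.

ΔF = 1.46 W/m²; ΔT = 0.7 K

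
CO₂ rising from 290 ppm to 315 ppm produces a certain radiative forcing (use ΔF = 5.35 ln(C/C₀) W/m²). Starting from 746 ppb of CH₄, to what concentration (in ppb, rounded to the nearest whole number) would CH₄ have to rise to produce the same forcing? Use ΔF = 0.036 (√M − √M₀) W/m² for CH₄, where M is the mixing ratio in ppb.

CO₂ forcing: 5.35 × ln(315/290) = 5.35 × 0.082692 = 0.44240 W/m².
Set 0.036(√M − √746) = 0.44240: √M = 0.44240/0.036 + √746 = 12.2889 + 27.3130 = 39.6019.
M = (39.6019)² = 1568.31 ppb.

M ≈ 1568 ppb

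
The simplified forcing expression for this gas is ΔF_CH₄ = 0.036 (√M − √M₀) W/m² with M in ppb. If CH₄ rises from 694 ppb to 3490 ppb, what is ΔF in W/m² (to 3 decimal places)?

ΔF = 1.178 W/m²

CH₄: 0.036 × (√3490 − √694) = 0.036 × (59.0762 − 26.3439) = 0.036 × 32.7323 = 1.1784 W/m².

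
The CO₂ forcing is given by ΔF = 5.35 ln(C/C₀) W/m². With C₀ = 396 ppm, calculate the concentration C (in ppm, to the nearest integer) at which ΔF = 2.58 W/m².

Set 5.35 ln(C/396) = 2.58, so ln(C/396) = 2.58/5.35 = 0.48224.
Then C/396 = e^0.48224 = 1.61970, giving C = 396 × 1.61970 = 641.40 ppm.

C ≈ 641 ppm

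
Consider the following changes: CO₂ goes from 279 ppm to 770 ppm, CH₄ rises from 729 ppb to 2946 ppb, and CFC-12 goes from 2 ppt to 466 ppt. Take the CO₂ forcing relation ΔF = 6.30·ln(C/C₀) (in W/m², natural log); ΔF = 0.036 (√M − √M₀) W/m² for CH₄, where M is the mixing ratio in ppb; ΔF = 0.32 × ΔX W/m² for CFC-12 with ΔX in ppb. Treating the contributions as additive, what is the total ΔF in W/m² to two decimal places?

CO₂: 6.30 × ln(770/279) = 6.30 × ln(2.75986) = 6.30 × 1.01518 = 6.3956 W/m².
CH₄: 0.036 × (√2946 − √729) = 0.036 × (54.2771 − 27.0000) = 0.036 × 27.2771 = 0.9820 W/m².
CFC-12: Δ = 466 − 2 = 464 ppt = 0.464 ppb; ΔF = 0.32 × 0.464 = 0.1485 W/m².
Total ΔF = 6.3956 + 0.9820 + 0.1485 = 7.5261 W/m².

ΔF = 7.53 W/m²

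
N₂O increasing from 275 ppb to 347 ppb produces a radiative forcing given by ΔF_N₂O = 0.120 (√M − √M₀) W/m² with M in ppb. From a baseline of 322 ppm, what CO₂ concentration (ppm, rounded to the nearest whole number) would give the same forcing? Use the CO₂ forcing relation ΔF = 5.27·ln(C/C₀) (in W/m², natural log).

N₂O forcing: 0.120 × (√347 − √275) = 0.120 × (18.6279 − 16.5831) = 0.120 × 2.0448 = 0.24538 W/m².
Set 5.27 ln(C/322) = 0.24538: ln(C/322) = 0.24538/5.27 = 0.04656, so C = 322 × e^0.04656 = 322 × 1.04766 = 337.35 ppm.

C ≈ 337 ppm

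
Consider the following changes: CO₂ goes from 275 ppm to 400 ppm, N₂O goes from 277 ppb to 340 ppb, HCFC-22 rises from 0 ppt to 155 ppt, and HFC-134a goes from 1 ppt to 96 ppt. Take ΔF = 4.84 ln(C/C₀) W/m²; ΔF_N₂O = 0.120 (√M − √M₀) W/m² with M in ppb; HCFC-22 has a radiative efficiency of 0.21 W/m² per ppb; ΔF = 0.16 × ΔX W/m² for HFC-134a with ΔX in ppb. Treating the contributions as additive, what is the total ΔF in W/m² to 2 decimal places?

CO₂: 4.84 × ln(400/275) = 4.84 × ln(1.45455) = 4.84 × 0.37470 = 1.8135 W/m².
N₂O: 0.120 × (√340 − √277) = 0.120 × (18.4391 − 16.6433) = 0.120 × 1.7958 = 0.2155 W/m².
HCFC-22: Δ = 155 − 0 = 155 ppt = 0.155 ppb; ΔF = 0.21 × 0.155 = 0.0326 W/m².
HFC-134a: Δ = 96 − 1 = 95 ppt = 0.095 ppb; ΔF = 0.16 × 0.095 = 0.0152 W/m².
Total ΔF = 1.8135 + 0.2155 + 0.0326 + 0.0152 = 2.0768 W/m².

ΔF = 2.08 W/m²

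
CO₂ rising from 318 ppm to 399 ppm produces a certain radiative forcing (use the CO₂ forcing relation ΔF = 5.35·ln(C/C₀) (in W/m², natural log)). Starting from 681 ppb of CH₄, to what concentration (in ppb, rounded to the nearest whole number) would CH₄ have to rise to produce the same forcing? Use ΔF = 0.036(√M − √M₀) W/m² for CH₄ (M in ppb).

M ≈ 3578 ppb

CO₂ forcing: 5.35 × ln(399/318) = 5.35 × 0.226910 = 1.21397 W/m².
Set 0.036(√M − √681) = 1.21397: √M = 1.21397/0.036 + √681 = 33.7214 + 26.0960 = 59.8174.
M = (59.8174)² = 3578.12 ppb.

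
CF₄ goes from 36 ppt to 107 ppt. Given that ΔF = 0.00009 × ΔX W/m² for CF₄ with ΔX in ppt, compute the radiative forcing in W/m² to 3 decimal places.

ΔF = 0.006 W/m²

CF₄: ΔF = 0.00009 × (107 − 36) = 0.00009 × 71 = 0.0064 W/m².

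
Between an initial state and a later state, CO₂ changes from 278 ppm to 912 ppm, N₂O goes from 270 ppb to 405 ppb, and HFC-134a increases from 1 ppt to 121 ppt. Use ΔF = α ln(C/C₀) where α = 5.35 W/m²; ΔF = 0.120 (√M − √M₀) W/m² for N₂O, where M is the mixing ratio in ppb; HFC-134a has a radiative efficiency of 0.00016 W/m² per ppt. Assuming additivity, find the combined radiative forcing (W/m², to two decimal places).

CO₂: 5.35 × ln(912/278) = 5.35 × ln(3.28058) = 5.35 × 1.18802 = 6.3559 W/m².
N₂O: 0.120 × (√405 − √270) = 0.120 × (20.1246 − 16.4317) = 0.120 × 3.6929 = 0.4431 W/m².
HFC-134a: ΔF = 0.00016 × (121 − 1) = 0.00016 × 120 = 0.0192 W/m².
Total ΔF = 6.3559 + 0.4431 + 0.0192 = 6.8182 W/m².

ΔF = 6.82 W/m²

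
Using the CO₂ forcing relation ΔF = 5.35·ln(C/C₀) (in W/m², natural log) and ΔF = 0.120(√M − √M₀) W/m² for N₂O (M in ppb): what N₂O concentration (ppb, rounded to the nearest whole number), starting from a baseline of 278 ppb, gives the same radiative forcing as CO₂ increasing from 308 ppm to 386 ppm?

M ≈ 715 ppb

CO₂ forcing: 5.35 × ln(386/308) = 5.35 × 0.225738 = 1.20770 W/m².
Set 0.120(√M − √278) = 1.20770: √M = 1.20770/0.120 + √278 = 10.0642 + 16.6733 = 26.7375.
M = (26.7375)² = 714.89 ppb.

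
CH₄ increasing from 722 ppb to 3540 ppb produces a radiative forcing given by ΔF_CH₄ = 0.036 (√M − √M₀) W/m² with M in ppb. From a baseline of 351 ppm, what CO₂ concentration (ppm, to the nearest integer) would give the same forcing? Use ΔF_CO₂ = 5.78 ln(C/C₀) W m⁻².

C ≈ 430 ppm

CH₄ forcing: 0.036 × (√3540 − √722) = 0.036 × (59.4979 − 26.8701) = 0.036 × 32.6278 = 1.17460 W/m².
Set 5.78 ln(C/351) = 1.17460: ln(C/351) = 1.17460/5.78 = 0.20322, so C = 351 × e^0.20322 = 351 × 1.22534 = 430.09 ppm.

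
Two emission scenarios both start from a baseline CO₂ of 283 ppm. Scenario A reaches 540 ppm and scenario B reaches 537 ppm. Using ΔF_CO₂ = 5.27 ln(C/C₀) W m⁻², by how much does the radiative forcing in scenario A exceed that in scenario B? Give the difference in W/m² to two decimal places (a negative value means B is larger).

ΔF_A − ΔF_B = 0.03 W/m²

ΔF_A = 5.27 ln(540/283) = 5.27 × 0.64612 = 3.4051 W/m².
ΔF_B = 5.27 ln(537/283) = 5.27 × 0.64055 = 3.3757 W/m².
Difference: 3.4051 − 3.3757 = 0.0294 W/m².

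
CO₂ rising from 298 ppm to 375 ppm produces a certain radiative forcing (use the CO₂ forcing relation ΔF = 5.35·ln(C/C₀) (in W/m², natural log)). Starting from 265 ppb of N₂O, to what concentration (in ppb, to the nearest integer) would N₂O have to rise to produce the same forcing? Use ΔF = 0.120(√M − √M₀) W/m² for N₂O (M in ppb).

CO₂ forcing: 5.35 × ln(375/298) = 5.35 × 0.229833 = 1.22961 W/m².
Set 0.120(√M − √265) = 1.22961: √M = 1.22961/0.120 + √265 = 10.2468 + 16.2788 = 26.5256.
M = (26.5256)² = 703.61 ppb.

M ≈ 704 ppb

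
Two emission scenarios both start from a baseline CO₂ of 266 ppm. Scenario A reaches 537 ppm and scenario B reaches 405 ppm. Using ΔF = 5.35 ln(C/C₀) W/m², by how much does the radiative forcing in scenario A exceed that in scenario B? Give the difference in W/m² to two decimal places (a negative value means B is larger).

ΔF_A − ΔF_B = 1.51 W/m²

ΔF_A = 5.35 ln(537/266) = 5.35 × 0.70250 = 3.7584 W/m².
ΔF_B = 5.35 ln(405/266) = 5.35 × 0.42039 = 2.2491 W/m².
Difference: 3.7584 − 2.2491 = 1.5093 W/m².
(Equivalently, ΔF_A − ΔF_B = 5.35 ln(537/405) = 5.35 × 0.28211 = 1.5093 W/m².)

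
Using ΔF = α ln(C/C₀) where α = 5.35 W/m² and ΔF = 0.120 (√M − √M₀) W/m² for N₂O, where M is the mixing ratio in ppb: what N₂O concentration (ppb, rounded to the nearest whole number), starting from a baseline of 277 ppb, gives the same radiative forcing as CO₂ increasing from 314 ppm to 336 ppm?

CO₂ forcing: 5.35 × ln(336/314) = 5.35 × 0.067718 = 0.36229 W/m².
Set 0.120(√M − √277) = 0.36229: √M = 0.36229/0.120 + √277 = 3.0191 + 16.6433 = 19.6624.
M = (19.6624)² = 386.61 ppb.

M ≈ 387 ppb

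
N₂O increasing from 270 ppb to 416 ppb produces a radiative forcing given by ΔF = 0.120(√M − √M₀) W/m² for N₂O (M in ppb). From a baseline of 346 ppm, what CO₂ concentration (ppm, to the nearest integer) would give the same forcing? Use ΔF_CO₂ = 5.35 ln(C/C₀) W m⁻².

N₂O forcing: 0.120 × (√416 − √270) = 0.120 × (20.3961 − 16.4317) = 0.120 × 3.9644 = 0.47573 W/m².
Set 5.35 ln(C/346) = 0.47573: ln(C/346) = 0.47573/5.35 = 0.08892, so C = 346 × e^0.08892 = 346 × 1.09299 = 378.17 ppm.

C ≈ 378 ppm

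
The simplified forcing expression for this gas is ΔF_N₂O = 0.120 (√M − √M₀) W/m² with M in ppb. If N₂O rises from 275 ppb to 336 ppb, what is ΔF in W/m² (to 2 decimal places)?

N₂O: 0.120 × (√336 − √275) = 0.120 × (18.3303 − 16.5831) = 0.120 × 1.7472 = 0.2097 W/m².

ΔF = 0.21 W/m²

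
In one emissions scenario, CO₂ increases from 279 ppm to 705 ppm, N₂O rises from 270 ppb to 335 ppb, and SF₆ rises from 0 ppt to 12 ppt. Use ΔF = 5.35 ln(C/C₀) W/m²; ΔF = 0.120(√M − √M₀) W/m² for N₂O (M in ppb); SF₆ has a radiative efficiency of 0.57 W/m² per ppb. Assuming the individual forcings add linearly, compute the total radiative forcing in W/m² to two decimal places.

CO₂: 5.35 × ln(705/279) = 5.35 × ln(2.52688) = 5.35 × 0.92699 = 4.9594 W/m².
N₂O: 0.120 × (√335 − √270) = 0.120 × (18.3030 − 16.4317) = 0.120 × 1.8713 = 0.2246 W/m².
SF₆: Δ = 12 − 0 = 12 ppt = 0.012 ppb; ΔF = 0.57 × 0.012 = 0.0068 W/m².
Total ΔF = 4.9594 + 0.2246 + 0.0068 = 5.1908 W/m².

ΔF = 5.19 W/m²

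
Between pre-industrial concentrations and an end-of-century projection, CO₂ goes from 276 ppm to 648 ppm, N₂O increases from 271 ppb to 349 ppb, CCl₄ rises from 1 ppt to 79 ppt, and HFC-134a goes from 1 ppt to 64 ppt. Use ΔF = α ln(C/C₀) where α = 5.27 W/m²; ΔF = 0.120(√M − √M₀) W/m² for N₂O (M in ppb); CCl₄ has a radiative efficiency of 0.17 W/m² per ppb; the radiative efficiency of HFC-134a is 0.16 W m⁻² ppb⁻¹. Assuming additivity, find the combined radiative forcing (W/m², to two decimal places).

ΔF = 4.79 W/m²

CO₂: 5.27 × ln(648/276) = 5.27 × ln(2.34783) = 5.27 × 0.85349 = 4.4979 W/m².
N₂O: 0.120 × (√349 − √271) = 0.120 × (18.6815 − 16.4621) = 0.120 × 2.2194 = 0.2663 W/m².
CCl₄: Δ = 79 − 1 = 78 ppt = 0.078 ppb; ΔF = 0.17 × 0.078 = 0.0133 W/m².
HFC-134a: Δ = 64 − 1 = 63 ppt = 0.063 ppb; ΔF = 0.16 × 0.063 = 0.0101 W/m².
Total ΔF = 4.4979 + 0.2663 + 0.0133 + 0.0101 = 4.7876 W/m².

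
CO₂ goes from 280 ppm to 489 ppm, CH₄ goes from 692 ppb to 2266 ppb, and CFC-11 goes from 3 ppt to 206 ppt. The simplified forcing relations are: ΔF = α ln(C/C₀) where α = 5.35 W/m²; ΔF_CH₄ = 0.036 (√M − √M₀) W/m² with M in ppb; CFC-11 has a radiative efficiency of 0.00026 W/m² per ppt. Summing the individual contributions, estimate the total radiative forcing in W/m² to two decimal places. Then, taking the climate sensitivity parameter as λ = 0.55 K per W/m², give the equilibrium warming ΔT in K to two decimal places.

ΔF = 3.80 W/m²; ΔT = 2.09 K

CO₂: 5.35 × ln(489/280) = 5.35 × ln(1.74643) = 5.35 × 0.55757 = 2.9830 W/m².
CH₄: 0.036 × (√2266 − √692) = 0.036 × (47.6025 − 26.3059) = 0.036 × 21.2966 = 0.7667 W/m².
CFC-11: ΔF = 0.00026 × (206 − 3) = 0.00026 × 203 = 0.0528 W/m².
Total ΔF = 2.9830 + 0.7667 + 0.0528 = 3.8025 W/m².
ΔT = λ ΔF = 0.55 × 3.80 = 2.0900 K.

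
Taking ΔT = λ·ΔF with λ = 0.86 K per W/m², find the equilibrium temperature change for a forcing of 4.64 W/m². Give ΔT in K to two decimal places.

ΔT = λ ΔF = 0.86 × 4.64 = 3.9904 K.

ΔT = 3.99 K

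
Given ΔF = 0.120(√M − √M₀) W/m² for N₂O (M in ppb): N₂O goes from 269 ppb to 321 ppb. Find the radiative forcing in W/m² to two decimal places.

ΔF = 0.18 W/m²

N₂O: 0.120 × (√321 − √269) = 0.120 × (17.9165 − 16.4012) = 0.120 × 1.5153 = 0.1818 W/m².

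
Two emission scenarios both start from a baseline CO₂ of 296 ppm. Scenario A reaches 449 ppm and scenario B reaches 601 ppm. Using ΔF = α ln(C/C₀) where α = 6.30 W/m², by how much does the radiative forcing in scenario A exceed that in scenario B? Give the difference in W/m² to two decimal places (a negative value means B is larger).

ΔF_A − ΔF_B = -1.84 W/m²

ΔF_A = 6.30 ln(449/296) = 6.30 × 0.41666 = 2.6250 W/m².
ΔF_B = 6.30 ln(601/296) = 6.30 × 0.70824 = 4.4619 W/m².
Difference: 2.6250 − 4.4619 = -1.8369 W/m².
(Equivalently, ΔF_A − ΔF_B = 6.30 ln(449/601) = 6.30 × -0.29157 = -1.8369 W/m².)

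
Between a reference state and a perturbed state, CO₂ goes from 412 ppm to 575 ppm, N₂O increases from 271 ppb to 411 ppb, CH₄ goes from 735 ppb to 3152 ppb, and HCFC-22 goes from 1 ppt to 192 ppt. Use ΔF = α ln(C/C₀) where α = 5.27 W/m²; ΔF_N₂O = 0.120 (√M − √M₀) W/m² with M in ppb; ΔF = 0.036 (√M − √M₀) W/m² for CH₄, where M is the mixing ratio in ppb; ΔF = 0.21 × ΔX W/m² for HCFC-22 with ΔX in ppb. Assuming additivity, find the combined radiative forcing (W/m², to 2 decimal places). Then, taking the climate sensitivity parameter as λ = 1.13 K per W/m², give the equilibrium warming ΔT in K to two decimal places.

CO₂: 5.27 × ln(575/412) = 5.27 × ln(1.39563) = 5.27 × 0.33335 = 1.7568 W/m².
N₂O: 0.120 × (√411 − √271) = 0.120 × (20.2731 − 16.4621) = 0.120 × 3.8110 = 0.4573 W/m².
CH₄: 0.036 × (√3152 − √735) = 0.036 × (56.1427 − 27.1109) = 0.036 × 29.0318 = 1.0451 W/m².
HCFC-22: Δ = 192 − 1 = 191 ppt = 0.191 ppb; ΔF = 0.21 × 0.191 = 0.0401 W/m².
Total ΔF = 1.7568 + 0.4573 + 1.0451 + 0.0401 = 3.2993 W/m².
ΔT = λ ΔF = 1.13 × 3.30 = 3.7290 K.

ΔF = 3.30 W/m²; ΔT = 3.73 K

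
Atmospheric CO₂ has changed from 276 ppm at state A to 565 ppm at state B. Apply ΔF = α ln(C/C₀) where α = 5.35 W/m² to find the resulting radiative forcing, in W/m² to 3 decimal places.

ΔF = 3.833 W/m²

CO₂: 5.35 × ln(565/276) = 5.35 × ln(2.04710) = 5.35 × 0.71642 = 3.8328 W/m².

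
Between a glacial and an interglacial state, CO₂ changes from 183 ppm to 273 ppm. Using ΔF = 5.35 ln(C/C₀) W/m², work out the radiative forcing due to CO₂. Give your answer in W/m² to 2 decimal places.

ΔF = 2.14 W/m²

CO₂ absorption bands are partially saturated, so forcing scales with the logarithm of the concentration ratio.
CO₂: 5.35 × ln(273/183) = 5.35 × ln(1.49180) = 5.35 × 0.39998 = 2.1399 W/m².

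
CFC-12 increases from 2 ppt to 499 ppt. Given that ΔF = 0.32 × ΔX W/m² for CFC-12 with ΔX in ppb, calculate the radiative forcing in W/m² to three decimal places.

CFC-12: Δ = 499 − 2 = 497 ppt = 0.497 ppb; ΔF = 0.32 × 0.497 = 0.1590 W/m².

ΔF = 0.159 W/m²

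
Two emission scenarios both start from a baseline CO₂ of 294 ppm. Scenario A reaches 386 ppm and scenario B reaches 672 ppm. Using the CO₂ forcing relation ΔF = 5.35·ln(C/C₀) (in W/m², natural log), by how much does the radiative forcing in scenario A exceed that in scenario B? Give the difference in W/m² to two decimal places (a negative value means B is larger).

ΔF_A = 5.35 ln(386/294) = 5.35 × 0.27226 = 1.4566 W/m².
ΔF_B = 5.35 ln(672/294) = 5.35 × 0.82668 = 4.4227 W/m².
Difference: 1.4566 − 4.4227 = -2.9661 W/m².

ΔF_A − ΔF_B = -2.97 W/m²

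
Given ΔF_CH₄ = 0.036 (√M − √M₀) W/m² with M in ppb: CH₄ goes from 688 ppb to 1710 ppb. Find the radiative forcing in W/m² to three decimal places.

CH₄: 0.036 × (√1710 − √688) = 0.036 × (41.3521 − 26.2298) = 0.036 × 15.1223 = 0.5444 W/m².

ΔF = 0.544 W/m²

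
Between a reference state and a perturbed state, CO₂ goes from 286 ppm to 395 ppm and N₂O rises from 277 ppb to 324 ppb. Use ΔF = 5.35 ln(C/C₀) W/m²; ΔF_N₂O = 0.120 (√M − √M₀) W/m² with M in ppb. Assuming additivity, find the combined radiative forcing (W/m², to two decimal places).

CO₂: 5.35 × ln(395/286) = 5.35 × ln(1.38112) = 5.35 × 0.32289 = 1.7275 W/m².
N₂O: 0.120 × (√324 − √277) = 0.120 × (18.0000 − 16.6433) = 0.120 × 1.3567 = 0.1628 W/m².
Total ΔF = 1.7275 + 0.1628 = 1.8903 W/m².

ΔF = 1.89 W/m²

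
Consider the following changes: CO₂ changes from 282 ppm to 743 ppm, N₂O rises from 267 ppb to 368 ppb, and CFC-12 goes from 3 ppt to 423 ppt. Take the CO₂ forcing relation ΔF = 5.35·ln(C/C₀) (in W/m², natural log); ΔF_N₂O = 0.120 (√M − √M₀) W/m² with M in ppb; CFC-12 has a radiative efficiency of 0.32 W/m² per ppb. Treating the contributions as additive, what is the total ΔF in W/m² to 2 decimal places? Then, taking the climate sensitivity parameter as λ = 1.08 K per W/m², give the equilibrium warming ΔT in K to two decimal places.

CO₂: 5.35 × ln(743/282) = 5.35 × ln(2.63475) = 5.35 × 0.96879 = 5.1830 W/m².
N₂O: 0.120 × (√368 − √267) = 0.120 × (19.1833 − 16.3401) = 0.120 × 2.8432 = 0.3412 W/m².
CFC-12: Δ = 423 − 3 = 420 ppt = 0.420 ppb; ΔF = 0.32 × 0.420 = 0.1344 W/m².
Total ΔF = 5.1830 + 0.3412 + 0.1344 = 5.6586 W/m².
ΔT = λ ΔF = 1.08 × 5.66 = 6.1128 K.

ΔF = 5.66 W/m²; ΔT = 6.11 K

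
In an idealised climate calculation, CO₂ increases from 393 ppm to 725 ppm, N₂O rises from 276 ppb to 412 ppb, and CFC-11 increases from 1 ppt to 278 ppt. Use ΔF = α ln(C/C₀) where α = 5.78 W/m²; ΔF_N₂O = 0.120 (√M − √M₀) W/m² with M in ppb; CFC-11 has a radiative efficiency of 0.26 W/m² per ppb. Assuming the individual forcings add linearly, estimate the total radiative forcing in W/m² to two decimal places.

CO₂: 5.78 × ln(725/393) = 5.78 × ln(1.84478) = 5.78 × 0.61236 = 3.5394 W/m².
N₂O: 0.120 × (√412 − √276) = 0.120 × (20.2978 − 16.6132) = 0.120 × 3.6846 = 0.4422 W/m².
CFC-11: Δ = 278 − 1 = 277 ppt = 0.277 ppb; ΔF = 0.26 × 0.277 = 0.0720 W/m².
Total ΔF = 3.5394 + 0.4422 + 0.0720 = 4.0536 W/m².

ΔF = 4.05 W/m²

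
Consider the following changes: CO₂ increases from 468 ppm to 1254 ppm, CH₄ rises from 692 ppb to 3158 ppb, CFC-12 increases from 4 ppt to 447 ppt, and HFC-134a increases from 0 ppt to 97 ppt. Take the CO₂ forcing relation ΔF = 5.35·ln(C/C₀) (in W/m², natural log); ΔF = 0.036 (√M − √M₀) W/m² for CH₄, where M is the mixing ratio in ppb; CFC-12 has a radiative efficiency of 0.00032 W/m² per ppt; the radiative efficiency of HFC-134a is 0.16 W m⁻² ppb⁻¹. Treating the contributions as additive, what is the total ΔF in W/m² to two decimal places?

ΔF = 6.51 W/m²

CO₂: 5.35 × ln(1254/468) = 5.35 × ln(2.67949) = 5.35 × 0.98563 = 5.2731 W/m².
CH₄: 0.036 × (√3158 − √692) = 0.036 × (56.1961 − 26.3059) = 0.036 × 29.8902 = 1.0760 W/m².
CFC-12: ΔF = 0.00032 × (447 − 4) = 0.00032 × 443 = 0.1418 W/m².
HFC-134a: Δ = 97 − 0 = 97 ppt = 0.097 ppb; ΔF = 0.16 × 0.097 = 0.0155 W/m².
Total ΔF = 5.2731 + 1.0760 + 0.1418 + 0.0155 = 6.5064 W/m².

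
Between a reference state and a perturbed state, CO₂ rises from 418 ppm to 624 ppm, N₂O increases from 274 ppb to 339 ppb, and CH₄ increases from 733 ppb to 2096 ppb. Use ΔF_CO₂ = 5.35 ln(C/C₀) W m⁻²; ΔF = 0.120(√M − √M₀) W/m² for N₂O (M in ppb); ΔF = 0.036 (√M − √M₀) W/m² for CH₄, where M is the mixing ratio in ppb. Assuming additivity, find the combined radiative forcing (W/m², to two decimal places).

ΔF = 3.04 W/m²

CO₂: 5.35 × ln(624/418) = 5.35 × ln(1.49282) = 5.35 × 0.40067 = 2.1436 W/m².
N₂O: 0.120 × (√339 − √274) = 0.120 × (18.4120 − 16.5529) = 0.120 × 1.8591 = 0.2231 W/m².
CH₄: 0.036 × (√2096 − √733) = 0.036 × (45.7821 − 27.0740) = 0.036 × 18.7081 = 0.6735 W/m².
Total ΔF = 2.1436 + 0.2231 + 0.6735 = 3.0402 W/m².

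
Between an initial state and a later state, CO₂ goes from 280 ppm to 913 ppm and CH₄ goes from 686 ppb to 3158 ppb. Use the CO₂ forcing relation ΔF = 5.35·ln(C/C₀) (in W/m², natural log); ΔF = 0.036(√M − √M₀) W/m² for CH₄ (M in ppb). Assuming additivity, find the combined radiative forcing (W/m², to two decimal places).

ΔF = 7.40 W/m²

CO₂: 5.35 × ln(913/280) = 5.35 × ln(3.26071) = 5.35 × 1.18194 = 6.3234 W/m².
CH₄: 0.036 × (√3158 − √686) = 0.036 × (56.1961 − 26.1916) = 0.036 × 30.0045 = 1.0802 W/m².
Total ΔF = 6.3234 + 1.0802 = 7.4036 W/m².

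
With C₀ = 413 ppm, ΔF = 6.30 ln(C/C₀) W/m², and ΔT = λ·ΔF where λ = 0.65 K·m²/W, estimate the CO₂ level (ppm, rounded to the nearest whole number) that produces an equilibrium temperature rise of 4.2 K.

C ≈ 1152 ppm

Required forcing: ΔF = ΔT/λ = 4.2/0.65 = 6.4615 W/m².
Then ln(C/413) = ΔF/6.30 = 6.4615/6.30 = 1.02563.
So C = 413 × e^1.02563 = 413 × 2.78885 = 1151.80 ppm.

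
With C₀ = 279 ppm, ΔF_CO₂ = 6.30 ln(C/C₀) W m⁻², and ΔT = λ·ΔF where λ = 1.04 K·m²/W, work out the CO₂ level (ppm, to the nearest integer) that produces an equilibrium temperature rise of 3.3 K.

C ≈ 462 ppm

Required forcing: ΔF = ΔT/λ = 3.3/1.04 = 3.1731 W/m².
Then ln(C/279) = ΔF/6.30 = 3.1731/6.30 = 0.50367.
So C = 279 × e^0.50367 = 279 × 1.65478 = 461.68 ppm.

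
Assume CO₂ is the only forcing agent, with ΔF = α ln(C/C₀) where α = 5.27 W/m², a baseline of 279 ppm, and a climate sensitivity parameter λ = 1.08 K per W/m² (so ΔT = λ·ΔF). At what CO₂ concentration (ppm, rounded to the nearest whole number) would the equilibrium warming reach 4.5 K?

C ≈ 615 ppm

Required forcing: ΔF = ΔT/λ = 4.5/1.08 = 4.1667 W/m².
Then ln(C/279) = ΔF/5.27 = 4.1667/5.27 = 0.79065.
So C = 279 × e^0.79065 = 279 × 2.20483 = 615.15 ppm.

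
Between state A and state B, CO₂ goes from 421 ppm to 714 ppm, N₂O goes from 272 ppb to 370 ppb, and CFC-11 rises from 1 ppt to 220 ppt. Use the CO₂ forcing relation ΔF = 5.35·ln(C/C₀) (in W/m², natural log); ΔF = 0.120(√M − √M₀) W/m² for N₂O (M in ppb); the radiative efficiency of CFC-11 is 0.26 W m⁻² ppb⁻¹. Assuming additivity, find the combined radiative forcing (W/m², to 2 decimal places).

CO₂: 5.35 × ln(714/421) = 5.35 × ln(1.69596) = 5.35 × 0.52825 = 2.8261 W/m².
N₂O: 0.120 × (√370 − √272) = 0.120 × (19.2354 − 16.4924) = 0.120 × 2.7430 = 0.3292 W/m².
CFC-11: Δ = 220 − 1 = 219 ppt = 0.219 ppb; ΔF = 0.26 × 0.219 = 0.0569 W/m².
Total ΔF = 2.8261 + 0.3292 + 0.0569 = 3.2122 W/m².

ΔF = 3.21 W/m²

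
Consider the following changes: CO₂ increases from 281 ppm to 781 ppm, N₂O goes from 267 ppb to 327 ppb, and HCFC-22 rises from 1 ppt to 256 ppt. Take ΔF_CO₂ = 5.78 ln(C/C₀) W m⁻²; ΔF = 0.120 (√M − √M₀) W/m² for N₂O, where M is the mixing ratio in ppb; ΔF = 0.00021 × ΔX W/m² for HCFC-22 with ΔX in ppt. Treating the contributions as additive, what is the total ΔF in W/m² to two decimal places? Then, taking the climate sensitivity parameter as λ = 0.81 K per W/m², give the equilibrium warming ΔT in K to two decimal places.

CO₂: 5.78 × ln(781/281) = 5.78 × ln(2.77936) = 5.78 × 1.02222 = 5.9084 W/m².
N₂O: 0.120 × (√327 − √267) = 0.120 × (18.0831 − 16.3401) = 0.120 × 1.7430 = 0.2092 W/m².
HCFC-22: ΔF = 0.00021 × (256 − 1) = 0.00021 × 255 = 0.0536 W/m².
Total ΔF = 5.9084 + 0.2092 + 0.0536 = 6.1712 W/m².
ΔT = λ ΔF = 0.81 × 6.17 = 4.9977 K.

ΔF = 6.17 W/m²; ΔT = 5.00 K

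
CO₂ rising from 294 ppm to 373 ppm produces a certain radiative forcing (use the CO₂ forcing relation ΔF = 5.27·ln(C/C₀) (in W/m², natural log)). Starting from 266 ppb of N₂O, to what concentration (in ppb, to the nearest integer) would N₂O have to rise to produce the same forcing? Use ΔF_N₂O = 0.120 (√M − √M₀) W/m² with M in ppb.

CO₂ forcing: 5.27 × ln(373/294) = 5.27 × 0.237999 = 1.25425 W/m².
Set 0.120(√M − √266) = 1.25425: √M = 1.25425/0.120 + √266 = 10.4521 + 16.3095 = 26.7616.
M = (26.7616)² = 716.18 ppb.

M ≈ 716 ppb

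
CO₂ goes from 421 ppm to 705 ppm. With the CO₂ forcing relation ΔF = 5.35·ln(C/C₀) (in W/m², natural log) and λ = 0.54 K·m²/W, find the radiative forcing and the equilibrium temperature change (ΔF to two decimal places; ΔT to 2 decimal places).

CO₂: 5.35 × ln(705/421) = 5.35 × ln(1.67458) = 5.35 × 0.51556 = 2.7582 W/m².
ΔT = λ ΔF = 0.54 × 2.76 = 1.4904 K.

ΔF = 2.76 W/m²; ΔT = 1.49 K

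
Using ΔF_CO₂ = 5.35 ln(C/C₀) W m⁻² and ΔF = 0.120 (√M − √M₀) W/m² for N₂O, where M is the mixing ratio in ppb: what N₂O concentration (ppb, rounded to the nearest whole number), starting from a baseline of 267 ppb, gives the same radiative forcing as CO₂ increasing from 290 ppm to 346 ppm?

M ≈ 586 ppb

CO₂ forcing: 5.35 × ln(346/290) = 5.35 × 0.176558 = 0.94459 W/m².
Set 0.120(√M − √267) = 0.94459: √M = 0.94459/0.120 + √267 = 7.8716 + 16.3401 = 24.2117.
M = (24.2117)² = 586.21 ppb.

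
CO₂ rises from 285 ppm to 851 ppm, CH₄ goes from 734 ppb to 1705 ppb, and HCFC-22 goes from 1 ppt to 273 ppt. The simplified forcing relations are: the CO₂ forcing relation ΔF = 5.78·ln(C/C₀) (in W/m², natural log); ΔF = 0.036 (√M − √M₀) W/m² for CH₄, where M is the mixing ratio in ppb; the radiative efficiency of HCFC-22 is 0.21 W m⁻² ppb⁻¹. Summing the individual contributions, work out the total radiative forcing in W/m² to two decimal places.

CO₂: 5.78 × ln(851/285) = 5.78 × ln(2.98596) = 5.78 × 1.09392 = 6.3229 W/m².
CH₄: 0.036 × (√1705 − √734) = 0.036 × (41.2916 − 27.0924) = 0.036 × 14.1992 = 0.5112 W/m².
HCFC-22: Δ = 273 − 1 = 272 ppt = 0.272 ppb; ΔF = 0.21 × 0.272 = 0.0571 W/m².
Total ΔF = 6.3229 + 0.5112 + 0.0571 = 6.8912 W/m².

ΔF = 6.89 W/m²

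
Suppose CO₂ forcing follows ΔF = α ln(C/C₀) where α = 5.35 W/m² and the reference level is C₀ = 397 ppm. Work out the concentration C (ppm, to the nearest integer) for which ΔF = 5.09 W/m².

Set 5.35 ln(C/397) = 5.09, so ln(C/397) = 5.09/5.35 = 0.95140.
Then C/397 = e^0.95140 = 2.58933, giving C = 397 × 2.58933 = 1027.96 ppm.

C ≈ 1028 ppm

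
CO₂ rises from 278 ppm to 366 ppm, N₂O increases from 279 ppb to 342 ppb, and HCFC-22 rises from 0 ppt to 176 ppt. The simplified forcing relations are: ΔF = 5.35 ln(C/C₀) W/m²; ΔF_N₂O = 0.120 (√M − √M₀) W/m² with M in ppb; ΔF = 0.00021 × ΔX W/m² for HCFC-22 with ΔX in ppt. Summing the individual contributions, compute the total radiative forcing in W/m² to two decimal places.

CO₂: 5.35 × ln(366/278) = 5.35 × ln(1.31655) = 5.35 × 0.27501 = 1.4713 W/m².
N₂O: 0.120 × (√342 − √279) = 0.120 × (18.4932 − 16.7033) = 0.120 × 1.7899 = 0.2148 W/m².
HCFC-22: ΔF = 0.00021 × (176 − 0) = 0.00021 × 176 = 0.0370 W/m².
Total ΔF = 1.4713 + 0.2148 + 0.0370 = 1.7231 W/m².

ΔF = 1.72 W/m²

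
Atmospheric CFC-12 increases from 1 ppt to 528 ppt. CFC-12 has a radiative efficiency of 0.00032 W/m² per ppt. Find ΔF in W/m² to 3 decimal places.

ΔF = 0.169 W/m²

CFC-12: ΔF = 0.00032 × (528 − 1) = 0.00032 × 527 = 0.1686 W/m².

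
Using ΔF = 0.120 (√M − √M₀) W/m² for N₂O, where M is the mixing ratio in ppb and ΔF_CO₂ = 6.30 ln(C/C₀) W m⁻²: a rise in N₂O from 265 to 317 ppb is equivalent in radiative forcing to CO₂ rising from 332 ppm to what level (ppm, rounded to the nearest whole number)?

C ≈ 342 ppm

N₂O forcing: 0.120 × (√317 − √265) = 0.120 × (17.8045 − 16.2788) = 0.120 × 1.5257 = 0.18308 W/m².
Set 6.30 ln(C/332) = 0.18308: ln(C/332) = 0.18308/6.30 = 0.02906, so C = 332 × e^0.02906 = 332 × 1.02949 = 341.79 ppm.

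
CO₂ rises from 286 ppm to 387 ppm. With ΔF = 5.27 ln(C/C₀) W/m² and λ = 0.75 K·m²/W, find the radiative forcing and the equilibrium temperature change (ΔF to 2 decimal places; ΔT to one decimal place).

CO₂: 5.27 × ln(387/286) = 5.27 × ln(1.35315) = 5.27 × 0.30244 = 1.5939 W/m².
ΔT = λ ΔF = 0.75 × 1.59 = 1.1925 K.

ΔF = 1.59 W/m²; ΔT = 1.2 K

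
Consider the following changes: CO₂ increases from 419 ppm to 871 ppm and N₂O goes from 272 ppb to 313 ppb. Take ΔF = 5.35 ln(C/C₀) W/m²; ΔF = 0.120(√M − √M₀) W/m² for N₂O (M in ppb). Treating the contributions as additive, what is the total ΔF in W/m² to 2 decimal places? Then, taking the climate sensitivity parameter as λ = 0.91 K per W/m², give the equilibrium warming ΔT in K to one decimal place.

CO₂: 5.35 × ln(871/419) = 5.35 × ln(2.07876) = 5.35 × 0.73177 = 3.9150 W/m².
N₂O: 0.120 × (√313 − √272) = 0.120 × (17.6918 − 16.4924) = 0.120 × 1.1994 = 0.1439 W/m².
Total ΔF = 3.9150 + 0.1439 = 4.0589 W/m².
ΔT = λ ΔF = 0.91 × 4.06 = 3.6946 K.

ΔF = 4.06 W/m²; ΔT = 3.7 K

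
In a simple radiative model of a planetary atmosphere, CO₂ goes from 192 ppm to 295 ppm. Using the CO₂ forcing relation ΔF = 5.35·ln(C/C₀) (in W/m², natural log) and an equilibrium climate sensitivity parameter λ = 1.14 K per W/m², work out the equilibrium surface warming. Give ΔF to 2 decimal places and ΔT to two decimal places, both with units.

CO₂: 5.35 × ln(295/192) = 5.35 × ln(1.53646) = 5.35 × 0.42948 = 2.2977 W/m².
ΔT = λ ΔF = 1.14 × 2.30 = 2.6220 K.

ΔF = 2.30 W/m²; ΔT = 2.62 K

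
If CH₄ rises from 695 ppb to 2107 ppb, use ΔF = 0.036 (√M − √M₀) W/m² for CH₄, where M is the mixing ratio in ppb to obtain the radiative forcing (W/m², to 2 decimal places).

ΔF = 0.70 W/m²

CH₄: 0.036 × (√2107 − √695) = 0.036 × (45.9021 − 26.3629) = 0.036 × 19.5392 = 0.7034 W/m².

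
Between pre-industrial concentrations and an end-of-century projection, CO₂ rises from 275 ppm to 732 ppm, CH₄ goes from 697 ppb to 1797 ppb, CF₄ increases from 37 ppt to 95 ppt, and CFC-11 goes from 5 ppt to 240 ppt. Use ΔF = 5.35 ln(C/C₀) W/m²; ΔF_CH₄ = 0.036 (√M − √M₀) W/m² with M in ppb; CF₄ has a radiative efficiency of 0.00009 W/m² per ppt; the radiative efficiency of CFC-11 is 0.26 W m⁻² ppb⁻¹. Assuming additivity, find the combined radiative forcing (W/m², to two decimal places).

CO₂: 5.35 × ln(732/275) = 5.35 × ln(2.66182) = 5.35 × 0.97901 = 5.2377 W/m².
CH₄: 0.036 × (√1797 − √697) = 0.036 × (42.3910 − 26.4008) = 0.036 × 15.9902 = 0.5756 W/m².
CF₄: ΔF = 0.00009 × (95 − 37) = 0.00009 × 58 = 0.0052 W/m².
CFC-11: Δ = 240 − 5 = 235 ppt = 0.235 ppb; ΔF = 0.26 × 0.235 = 0.0611 W/m².
Total ΔF = 5.2377 + 0.5756 + 0.0052 + 0.0611 = 5.8796 W/m².

ΔF = 5.88 W/m²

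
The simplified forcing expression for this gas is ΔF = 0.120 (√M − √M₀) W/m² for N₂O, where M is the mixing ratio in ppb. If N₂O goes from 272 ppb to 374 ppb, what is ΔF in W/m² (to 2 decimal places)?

ΔF = 0.34 W/m²

N₂O: 0.120 × (√374 − √272) = 0.120 × (19.3391 − 16.4924) = 0.120 × 2.8467 = 0.3416 W/m².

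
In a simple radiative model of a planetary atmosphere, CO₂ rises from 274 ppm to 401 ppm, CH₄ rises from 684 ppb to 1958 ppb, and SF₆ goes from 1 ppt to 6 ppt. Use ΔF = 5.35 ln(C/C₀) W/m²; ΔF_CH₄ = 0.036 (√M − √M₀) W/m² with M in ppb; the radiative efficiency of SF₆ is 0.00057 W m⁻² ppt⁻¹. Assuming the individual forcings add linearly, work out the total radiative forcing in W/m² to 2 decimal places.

ΔF = 2.69 W/m²

CO₂: 5.35 × ln(401/274) = 5.35 × ln(1.46350) = 5.35 × 0.38083 = 2.0374 W/m².
CH₄: 0.036 × (√1958 − √684) = 0.036 × (44.2493 − 26.1534) = 0.036 × 18.0959 = 0.6515 W/m².
SF₆: ΔF = 0.00057 × (6 − 1) = 0.00057 × 5 = 0.0029 W/m².
Total ΔF = 2.0374 + 0.6515 + 0.0029 = 2.6918 W/m².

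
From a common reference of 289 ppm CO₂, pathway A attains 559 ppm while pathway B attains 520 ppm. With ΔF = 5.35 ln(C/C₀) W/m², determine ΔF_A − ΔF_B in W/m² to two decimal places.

ΔF_A − ΔF_B = 0.39 W/m²

ΔF_A = 5.35 ln(559/289) = 5.35 × 0.65972 = 3.5295 W/m².
ΔF_B = 5.35 ln(520/289) = 5.35 × 0.58740 = 3.1426 W/m².
Difference: 3.5295 − 3.1426 = 0.3869 W/m².
(Equivalently, ΔF_A − ΔF_B = 5.35 ln(559/520) = 5.35 × 0.07232 = 0.3869 W/m².)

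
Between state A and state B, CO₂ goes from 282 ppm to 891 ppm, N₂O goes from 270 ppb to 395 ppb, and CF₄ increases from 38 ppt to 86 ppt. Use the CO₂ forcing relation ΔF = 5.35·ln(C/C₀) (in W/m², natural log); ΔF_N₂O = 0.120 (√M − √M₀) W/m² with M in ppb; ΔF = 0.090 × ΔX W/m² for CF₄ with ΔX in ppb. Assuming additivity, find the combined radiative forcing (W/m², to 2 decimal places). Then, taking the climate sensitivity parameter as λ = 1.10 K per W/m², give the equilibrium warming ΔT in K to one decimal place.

ΔF = 6.57 W/m²; ΔT = 7.2 K

CO₂: 5.35 × ln(891/282) = 5.35 × ln(3.15957) = 5.35 × 1.15044 = 6.1549 W/m².
N₂O: 0.120 × (√395 − √270) = 0.120 × (19.8746 − 16.4317) = 0.120 × 3.4429 = 0.4131 W/m².
CF₄: Δ = 86 − 38 = 48 ppt = 0.048 ppb; ΔF = 0.090 × 0.048 = 0.0043 W/m².
Total ΔF = 6.1549 + 0.4131 + 0.0043 = 6.5723 W/m².
ΔT = λ ΔF = 1.10 × 6.57 = 7.2270 K.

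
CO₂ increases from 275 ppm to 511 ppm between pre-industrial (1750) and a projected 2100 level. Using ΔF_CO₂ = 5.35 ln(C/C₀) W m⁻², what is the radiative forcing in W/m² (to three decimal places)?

CO₂ absorption bands are partially saturated, so forcing scales with the logarithm of the concentration ratio.
CO₂: 5.35 × ln(511/275) = 5.35 × ln(1.85818) = 5.35 × 0.61960 = 3.3149 W/m².

ΔF = 3.315 W/m²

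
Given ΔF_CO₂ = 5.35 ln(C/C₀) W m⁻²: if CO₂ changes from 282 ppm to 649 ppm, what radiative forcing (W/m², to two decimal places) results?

CO₂ absorption bands are partially saturated, so forcing scales with the logarithm of the concentration ratio.
CO₂: 5.35 × ln(649/282) = 5.35 × ln(2.30142) = 5.35 × 0.83353 = 4.4594 W/m².

ΔF = 4.46 W/m²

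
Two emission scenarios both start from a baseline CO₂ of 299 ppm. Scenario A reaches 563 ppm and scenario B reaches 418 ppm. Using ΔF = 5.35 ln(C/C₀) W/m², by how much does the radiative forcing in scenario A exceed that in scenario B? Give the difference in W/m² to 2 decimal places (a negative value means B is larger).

ΔF_A = 5.35 ln(563/299) = 5.35 × 0.63284 = 3.3857 W/m².
ΔF_B = 5.35 ln(418/299) = 5.35 × 0.33504 = 1.7925 W/m².
Difference: 3.3857 − 1.7925 = 1.5932 W/m².
(Equivalently, ΔF_A − ΔF_B = 5.35 ln(563/418) = 5.35 × 0.29780 = 1.5932 W/m².)

ΔF_A − ΔF_B = 1.59 W/m²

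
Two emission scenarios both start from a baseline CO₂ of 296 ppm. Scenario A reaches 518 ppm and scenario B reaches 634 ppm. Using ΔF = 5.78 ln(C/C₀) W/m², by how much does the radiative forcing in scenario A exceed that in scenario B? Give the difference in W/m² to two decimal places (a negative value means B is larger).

ΔF_A − ΔF_B = -1.17 W/m²

ΔF_A = 5.78 ln(518/296) = 5.78 × 0.55962 = 3.2346 W/m².
ΔF_B = 5.78 ln(634/296) = 5.78 × 0.76169 = 4.4026 W/m².
Difference: 3.2346 − 4.4026 = -1.1680 W/m².
(Equivalently, ΔF_A − ΔF_B = 5.78 ln(518/634) = 5.78 × -0.20207 = -1.1680 W/m².)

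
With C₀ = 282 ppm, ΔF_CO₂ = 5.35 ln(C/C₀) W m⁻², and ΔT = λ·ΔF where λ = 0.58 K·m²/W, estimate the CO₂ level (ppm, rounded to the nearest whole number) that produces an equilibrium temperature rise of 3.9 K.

Required forcing: ΔF = ΔT/λ = 3.9/0.58 = 6.7241 W/m².
Then ln(C/282) = ΔF/5.35 = 6.7241/5.35 = 1.25684.
So C = 282 × e^1.25684 = 282 × 3.51430 = 991.03 ppm.

C ≈ 991 ppm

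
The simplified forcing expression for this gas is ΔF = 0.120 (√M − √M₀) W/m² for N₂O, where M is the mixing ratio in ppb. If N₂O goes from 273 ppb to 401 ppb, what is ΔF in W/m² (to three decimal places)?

ΔF = 0.420 W/m²

N₂O: 0.120 × (√401 − √273) = 0.120 × (20.0250 − 16.5227) = 0.120 × 3.5023 = 0.4203 W/m².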